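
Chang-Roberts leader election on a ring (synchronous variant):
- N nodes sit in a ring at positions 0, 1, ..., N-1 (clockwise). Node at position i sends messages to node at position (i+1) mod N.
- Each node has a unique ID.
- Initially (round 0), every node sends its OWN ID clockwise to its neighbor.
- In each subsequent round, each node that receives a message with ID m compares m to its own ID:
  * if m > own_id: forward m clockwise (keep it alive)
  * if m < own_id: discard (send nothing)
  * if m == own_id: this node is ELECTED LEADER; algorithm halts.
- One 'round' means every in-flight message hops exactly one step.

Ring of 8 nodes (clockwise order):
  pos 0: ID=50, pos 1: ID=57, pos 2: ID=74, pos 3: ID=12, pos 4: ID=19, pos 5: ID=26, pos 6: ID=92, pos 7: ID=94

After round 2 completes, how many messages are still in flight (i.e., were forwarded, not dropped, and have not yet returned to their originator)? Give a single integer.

Answer: 2

Derivation:
Round 1: pos1(id57) recv 50: drop; pos2(id74) recv 57: drop; pos3(id12) recv 74: fwd; pos4(id19) recv 12: drop; pos5(id26) recv 19: drop; pos6(id92) recv 26: drop; pos7(id94) recv 92: drop; pos0(id50) recv 94: fwd
Round 2: pos4(id19) recv 74: fwd; pos1(id57) recv 94: fwd
After round 2: 2 messages still in flight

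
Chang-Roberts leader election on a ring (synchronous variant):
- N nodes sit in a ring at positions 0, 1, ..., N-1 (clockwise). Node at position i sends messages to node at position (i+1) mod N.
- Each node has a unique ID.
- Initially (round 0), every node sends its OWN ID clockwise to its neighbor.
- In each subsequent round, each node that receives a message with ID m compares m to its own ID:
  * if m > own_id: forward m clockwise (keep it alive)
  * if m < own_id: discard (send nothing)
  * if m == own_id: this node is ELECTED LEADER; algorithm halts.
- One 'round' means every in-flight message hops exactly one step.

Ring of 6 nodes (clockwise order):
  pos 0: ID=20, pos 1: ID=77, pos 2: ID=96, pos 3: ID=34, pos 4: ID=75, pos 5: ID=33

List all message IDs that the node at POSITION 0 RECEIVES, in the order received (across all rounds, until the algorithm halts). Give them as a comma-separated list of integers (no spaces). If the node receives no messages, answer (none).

Answer: 33,75,96

Derivation:
Round 1: pos1(id77) recv 20: drop; pos2(id96) recv 77: drop; pos3(id34) recv 96: fwd; pos4(id75) recv 34: drop; pos5(id33) recv 75: fwd; pos0(id20) recv 33: fwd
Round 2: pos4(id75) recv 96: fwd; pos0(id20) recv 75: fwd; pos1(id77) recv 33: drop
Round 3: pos5(id33) recv 96: fwd; pos1(id77) recv 75: drop
Round 4: pos0(id20) recv 96: fwd
Round 5: pos1(id77) recv 96: fwd
Round 6: pos2(id96) recv 96: ELECTED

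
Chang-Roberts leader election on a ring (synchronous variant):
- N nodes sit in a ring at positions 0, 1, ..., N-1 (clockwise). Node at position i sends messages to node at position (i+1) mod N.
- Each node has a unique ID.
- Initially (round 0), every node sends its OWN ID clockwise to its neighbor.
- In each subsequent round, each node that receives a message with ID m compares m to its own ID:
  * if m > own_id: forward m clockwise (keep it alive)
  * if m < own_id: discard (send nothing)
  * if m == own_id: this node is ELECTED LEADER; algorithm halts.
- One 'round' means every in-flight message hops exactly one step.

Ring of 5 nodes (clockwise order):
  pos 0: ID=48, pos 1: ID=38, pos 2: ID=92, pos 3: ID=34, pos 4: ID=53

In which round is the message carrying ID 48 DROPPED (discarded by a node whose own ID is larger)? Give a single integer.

Answer: 2

Derivation:
Round 1: pos1(id38) recv 48: fwd; pos2(id92) recv 38: drop; pos3(id34) recv 92: fwd; pos4(id53) recv 34: drop; pos0(id48) recv 53: fwd
Round 2: pos2(id92) recv 48: drop; pos4(id53) recv 92: fwd; pos1(id38) recv 53: fwd
Round 3: pos0(id48) recv 92: fwd; pos2(id92) recv 53: drop
Round 4: pos1(id38) recv 92: fwd
Round 5: pos2(id92) recv 92: ELECTED
Message ID 48 originates at pos 0; dropped at pos 2 in round 2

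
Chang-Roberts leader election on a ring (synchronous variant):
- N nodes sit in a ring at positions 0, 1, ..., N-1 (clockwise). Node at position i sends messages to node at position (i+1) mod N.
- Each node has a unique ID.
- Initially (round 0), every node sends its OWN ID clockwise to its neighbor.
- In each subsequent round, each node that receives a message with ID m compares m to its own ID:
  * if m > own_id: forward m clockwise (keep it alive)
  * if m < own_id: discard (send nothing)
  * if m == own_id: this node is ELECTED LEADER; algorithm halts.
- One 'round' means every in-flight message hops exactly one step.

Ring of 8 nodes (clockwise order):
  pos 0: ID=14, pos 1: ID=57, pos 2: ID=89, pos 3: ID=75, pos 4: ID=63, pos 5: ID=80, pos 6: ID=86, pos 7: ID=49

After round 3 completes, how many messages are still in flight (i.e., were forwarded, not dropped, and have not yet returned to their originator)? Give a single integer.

Round 1: pos1(id57) recv 14: drop; pos2(id89) recv 57: drop; pos3(id75) recv 89: fwd; pos4(id63) recv 75: fwd; pos5(id80) recv 63: drop; pos6(id86) recv 80: drop; pos7(id49) recv 86: fwd; pos0(id14) recv 49: fwd
Round 2: pos4(id63) recv 89: fwd; pos5(id80) recv 75: drop; pos0(id14) recv 86: fwd; pos1(id57) recv 49: drop
Round 3: pos5(id80) recv 89: fwd; pos1(id57) recv 86: fwd
After round 3: 2 messages still in flight

Answer: 2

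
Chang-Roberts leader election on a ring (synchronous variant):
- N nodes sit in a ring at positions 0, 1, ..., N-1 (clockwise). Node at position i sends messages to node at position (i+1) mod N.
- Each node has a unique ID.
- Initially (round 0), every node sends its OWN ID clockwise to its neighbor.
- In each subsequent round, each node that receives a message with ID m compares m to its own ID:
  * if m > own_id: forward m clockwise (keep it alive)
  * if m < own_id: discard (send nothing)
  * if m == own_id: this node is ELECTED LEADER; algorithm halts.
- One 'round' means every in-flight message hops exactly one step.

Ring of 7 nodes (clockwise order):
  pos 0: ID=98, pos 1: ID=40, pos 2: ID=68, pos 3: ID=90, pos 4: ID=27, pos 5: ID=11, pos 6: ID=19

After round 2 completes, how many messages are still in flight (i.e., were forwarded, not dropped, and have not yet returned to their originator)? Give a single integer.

Answer: 3

Derivation:
Round 1: pos1(id40) recv 98: fwd; pos2(id68) recv 40: drop; pos3(id90) recv 68: drop; pos4(id27) recv 90: fwd; pos5(id11) recv 27: fwd; pos6(id19) recv 11: drop; pos0(id98) recv 19: drop
Round 2: pos2(id68) recv 98: fwd; pos5(id11) recv 90: fwd; pos6(id19) recv 27: fwd
After round 2: 3 messages still in flight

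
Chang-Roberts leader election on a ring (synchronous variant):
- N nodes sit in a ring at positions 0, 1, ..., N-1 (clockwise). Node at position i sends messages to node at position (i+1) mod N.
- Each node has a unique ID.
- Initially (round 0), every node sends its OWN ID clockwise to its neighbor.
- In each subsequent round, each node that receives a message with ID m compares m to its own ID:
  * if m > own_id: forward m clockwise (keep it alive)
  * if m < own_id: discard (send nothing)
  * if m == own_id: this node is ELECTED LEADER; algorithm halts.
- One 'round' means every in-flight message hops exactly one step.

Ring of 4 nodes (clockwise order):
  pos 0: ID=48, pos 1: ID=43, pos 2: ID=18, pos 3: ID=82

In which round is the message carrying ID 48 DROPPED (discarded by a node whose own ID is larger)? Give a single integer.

Answer: 3

Derivation:
Round 1: pos1(id43) recv 48: fwd; pos2(id18) recv 43: fwd; pos3(id82) recv 18: drop; pos0(id48) recv 82: fwd
Round 2: pos2(id18) recv 48: fwd; pos3(id82) recv 43: drop; pos1(id43) recv 82: fwd
Round 3: pos3(id82) recv 48: drop; pos2(id18) recv 82: fwd
Round 4: pos3(id82) recv 82: ELECTED
Message ID 48 originates at pos 0; dropped at pos 3 in round 3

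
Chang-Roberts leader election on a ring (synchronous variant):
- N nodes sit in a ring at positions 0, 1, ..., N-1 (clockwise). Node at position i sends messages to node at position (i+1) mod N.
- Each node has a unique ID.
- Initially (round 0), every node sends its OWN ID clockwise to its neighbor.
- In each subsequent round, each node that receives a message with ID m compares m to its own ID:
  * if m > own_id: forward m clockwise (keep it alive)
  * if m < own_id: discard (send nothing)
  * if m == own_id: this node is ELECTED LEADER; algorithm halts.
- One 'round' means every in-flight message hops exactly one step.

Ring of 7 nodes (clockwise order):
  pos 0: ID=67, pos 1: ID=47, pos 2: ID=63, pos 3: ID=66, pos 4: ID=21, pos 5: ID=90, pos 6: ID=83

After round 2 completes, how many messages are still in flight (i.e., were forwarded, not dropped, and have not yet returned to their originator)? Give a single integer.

Round 1: pos1(id47) recv 67: fwd; pos2(id63) recv 47: drop; pos3(id66) recv 63: drop; pos4(id21) recv 66: fwd; pos5(id90) recv 21: drop; pos6(id83) recv 90: fwd; pos0(id67) recv 83: fwd
Round 2: pos2(id63) recv 67: fwd; pos5(id90) recv 66: drop; pos0(id67) recv 90: fwd; pos1(id47) recv 83: fwd
After round 2: 3 messages still in flight

Answer: 3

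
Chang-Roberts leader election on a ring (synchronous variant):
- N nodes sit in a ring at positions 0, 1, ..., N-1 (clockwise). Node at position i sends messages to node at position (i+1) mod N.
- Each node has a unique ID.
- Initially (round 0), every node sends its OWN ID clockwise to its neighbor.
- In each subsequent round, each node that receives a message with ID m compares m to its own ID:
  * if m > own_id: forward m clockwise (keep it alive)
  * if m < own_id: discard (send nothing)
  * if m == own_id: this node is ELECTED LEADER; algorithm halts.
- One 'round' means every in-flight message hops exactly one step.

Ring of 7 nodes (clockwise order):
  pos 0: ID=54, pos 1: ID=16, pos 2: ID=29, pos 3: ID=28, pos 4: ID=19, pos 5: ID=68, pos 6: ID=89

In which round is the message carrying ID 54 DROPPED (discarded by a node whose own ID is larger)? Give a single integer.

Answer: 5

Derivation:
Round 1: pos1(id16) recv 54: fwd; pos2(id29) recv 16: drop; pos3(id28) recv 29: fwd; pos4(id19) recv 28: fwd; pos5(id68) recv 19: drop; pos6(id89) recv 68: drop; pos0(id54) recv 89: fwd
Round 2: pos2(id29) recv 54: fwd; pos4(id19) recv 29: fwd; pos5(id68) recv 28: drop; pos1(id16) recv 89: fwd
Round 3: pos3(id28) recv 54: fwd; pos5(id68) recv 29: drop; pos2(id29) recv 89: fwd
Round 4: pos4(id19) recv 54: fwd; pos3(id28) recv 89: fwd
Round 5: pos5(id68) recv 54: drop; pos4(id19) recv 89: fwd
Round 6: pos5(id68) recv 89: fwd
Round 7: pos6(id89) recv 89: ELECTED
Message ID 54 originates at pos 0; dropped at pos 5 in round 5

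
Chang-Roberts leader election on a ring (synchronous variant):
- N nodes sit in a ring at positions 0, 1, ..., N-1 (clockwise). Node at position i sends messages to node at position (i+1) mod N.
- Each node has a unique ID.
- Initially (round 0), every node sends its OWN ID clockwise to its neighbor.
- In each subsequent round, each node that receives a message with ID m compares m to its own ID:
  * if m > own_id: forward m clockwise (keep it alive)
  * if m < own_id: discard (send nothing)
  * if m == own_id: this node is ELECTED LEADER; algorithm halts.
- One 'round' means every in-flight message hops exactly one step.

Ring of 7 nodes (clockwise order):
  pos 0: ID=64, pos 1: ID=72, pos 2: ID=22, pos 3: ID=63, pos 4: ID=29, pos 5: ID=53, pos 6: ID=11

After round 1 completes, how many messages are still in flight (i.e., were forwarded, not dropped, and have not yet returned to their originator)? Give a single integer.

Round 1: pos1(id72) recv 64: drop; pos2(id22) recv 72: fwd; pos3(id63) recv 22: drop; pos4(id29) recv 63: fwd; pos5(id53) recv 29: drop; pos6(id11) recv 53: fwd; pos0(id64) recv 11: drop
After round 1: 3 messages still in flight

Answer: 3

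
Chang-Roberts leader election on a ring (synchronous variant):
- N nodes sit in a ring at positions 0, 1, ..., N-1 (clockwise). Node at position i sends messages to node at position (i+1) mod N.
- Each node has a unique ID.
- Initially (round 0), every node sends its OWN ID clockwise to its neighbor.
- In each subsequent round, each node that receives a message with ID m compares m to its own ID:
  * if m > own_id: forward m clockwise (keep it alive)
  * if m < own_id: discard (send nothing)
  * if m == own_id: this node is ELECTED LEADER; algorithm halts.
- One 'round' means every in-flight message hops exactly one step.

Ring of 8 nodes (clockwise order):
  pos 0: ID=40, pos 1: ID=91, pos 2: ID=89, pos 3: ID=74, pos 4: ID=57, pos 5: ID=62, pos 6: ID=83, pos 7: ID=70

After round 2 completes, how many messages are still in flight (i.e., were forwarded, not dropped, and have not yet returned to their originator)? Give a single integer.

Answer: 4

Derivation:
Round 1: pos1(id91) recv 40: drop; pos2(id89) recv 91: fwd; pos3(id74) recv 89: fwd; pos4(id57) recv 74: fwd; pos5(id62) recv 57: drop; pos6(id83) recv 62: drop; pos7(id70) recv 83: fwd; pos0(id40) recv 70: fwd
Round 2: pos3(id74) recv 91: fwd; pos4(id57) recv 89: fwd; pos5(id62) recv 74: fwd; pos0(id40) recv 83: fwd; pos1(id91) recv 70: drop
After round 2: 4 messages still in flight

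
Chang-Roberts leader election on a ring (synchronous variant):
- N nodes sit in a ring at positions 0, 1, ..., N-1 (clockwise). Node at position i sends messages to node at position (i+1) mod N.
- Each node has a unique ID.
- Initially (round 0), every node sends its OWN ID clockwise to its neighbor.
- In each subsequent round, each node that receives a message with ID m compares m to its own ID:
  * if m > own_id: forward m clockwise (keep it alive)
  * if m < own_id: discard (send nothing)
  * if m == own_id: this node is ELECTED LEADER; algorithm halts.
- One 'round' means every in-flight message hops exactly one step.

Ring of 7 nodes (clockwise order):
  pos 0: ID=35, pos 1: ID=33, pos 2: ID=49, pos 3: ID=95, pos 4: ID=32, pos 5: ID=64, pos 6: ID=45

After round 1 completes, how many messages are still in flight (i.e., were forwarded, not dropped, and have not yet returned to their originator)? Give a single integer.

Answer: 4

Derivation:
Round 1: pos1(id33) recv 35: fwd; pos2(id49) recv 33: drop; pos3(id95) recv 49: drop; pos4(id32) recv 95: fwd; pos5(id64) recv 32: drop; pos6(id45) recv 64: fwd; pos0(id35) recv 45: fwd
After round 1: 4 messages still in flight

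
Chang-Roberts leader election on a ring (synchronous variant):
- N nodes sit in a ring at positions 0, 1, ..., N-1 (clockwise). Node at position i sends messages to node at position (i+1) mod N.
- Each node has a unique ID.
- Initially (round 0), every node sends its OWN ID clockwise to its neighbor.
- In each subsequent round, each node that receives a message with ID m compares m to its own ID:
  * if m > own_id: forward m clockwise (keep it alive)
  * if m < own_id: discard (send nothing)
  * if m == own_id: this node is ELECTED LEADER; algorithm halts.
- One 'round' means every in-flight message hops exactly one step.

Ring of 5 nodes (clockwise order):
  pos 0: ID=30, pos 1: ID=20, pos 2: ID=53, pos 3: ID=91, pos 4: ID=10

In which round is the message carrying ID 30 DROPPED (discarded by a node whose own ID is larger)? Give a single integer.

Round 1: pos1(id20) recv 30: fwd; pos2(id53) recv 20: drop; pos3(id91) recv 53: drop; pos4(id10) recv 91: fwd; pos0(id30) recv 10: drop
Round 2: pos2(id53) recv 30: drop; pos0(id30) recv 91: fwd
Round 3: pos1(id20) recv 91: fwd
Round 4: pos2(id53) recv 91: fwd
Round 5: pos3(id91) recv 91: ELECTED
Message ID 30 originates at pos 0; dropped at pos 2 in round 2

Answer: 2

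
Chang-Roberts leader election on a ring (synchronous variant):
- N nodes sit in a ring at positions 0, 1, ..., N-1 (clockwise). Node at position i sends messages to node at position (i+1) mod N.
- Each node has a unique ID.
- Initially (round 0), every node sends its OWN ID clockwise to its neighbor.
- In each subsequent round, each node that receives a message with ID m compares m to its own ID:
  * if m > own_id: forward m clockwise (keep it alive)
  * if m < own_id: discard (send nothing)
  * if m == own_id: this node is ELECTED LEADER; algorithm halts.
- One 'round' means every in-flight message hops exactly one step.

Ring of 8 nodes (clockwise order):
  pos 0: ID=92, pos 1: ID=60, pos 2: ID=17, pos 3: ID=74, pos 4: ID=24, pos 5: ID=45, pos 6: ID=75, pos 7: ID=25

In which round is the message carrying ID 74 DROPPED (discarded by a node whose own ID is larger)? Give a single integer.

Round 1: pos1(id60) recv 92: fwd; pos2(id17) recv 60: fwd; pos3(id74) recv 17: drop; pos4(id24) recv 74: fwd; pos5(id45) recv 24: drop; pos6(id75) recv 45: drop; pos7(id25) recv 75: fwd; pos0(id92) recv 25: drop
Round 2: pos2(id17) recv 92: fwd; pos3(id74) recv 60: drop; pos5(id45) recv 74: fwd; pos0(id92) recv 75: drop
Round 3: pos3(id74) recv 92: fwd; pos6(id75) recv 74: drop
Round 4: pos4(id24) recv 92: fwd
Round 5: pos5(id45) recv 92: fwd
Round 6: pos6(id75) recv 92: fwd
Round 7: pos7(id25) recv 92: fwd
Round 8: pos0(id92) recv 92: ELECTED
Message ID 74 originates at pos 3; dropped at pos 6 in round 3

Answer: 3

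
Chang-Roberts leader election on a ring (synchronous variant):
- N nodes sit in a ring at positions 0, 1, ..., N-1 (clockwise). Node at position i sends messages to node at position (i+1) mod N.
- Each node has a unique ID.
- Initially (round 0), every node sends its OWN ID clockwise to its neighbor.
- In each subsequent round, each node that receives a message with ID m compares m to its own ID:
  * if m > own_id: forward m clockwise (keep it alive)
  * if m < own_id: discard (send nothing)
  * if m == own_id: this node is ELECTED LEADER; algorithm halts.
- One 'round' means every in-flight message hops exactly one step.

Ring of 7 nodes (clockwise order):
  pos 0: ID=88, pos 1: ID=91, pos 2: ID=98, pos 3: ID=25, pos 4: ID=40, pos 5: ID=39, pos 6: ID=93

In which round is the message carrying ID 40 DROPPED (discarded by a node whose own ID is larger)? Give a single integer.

Answer: 2

Derivation:
Round 1: pos1(id91) recv 88: drop; pos2(id98) recv 91: drop; pos3(id25) recv 98: fwd; pos4(id40) recv 25: drop; pos5(id39) recv 40: fwd; pos6(id93) recv 39: drop; pos0(id88) recv 93: fwd
Round 2: pos4(id40) recv 98: fwd; pos6(id93) recv 40: drop; pos1(id91) recv 93: fwd
Round 3: pos5(id39) recv 98: fwd; pos2(id98) recv 93: drop
Round 4: pos6(id93) recv 98: fwd
Round 5: pos0(id88) recv 98: fwd
Round 6: pos1(id91) recv 98: fwd
Round 7: pos2(id98) recv 98: ELECTED
Message ID 40 originates at pos 4; dropped at pos 6 in round 2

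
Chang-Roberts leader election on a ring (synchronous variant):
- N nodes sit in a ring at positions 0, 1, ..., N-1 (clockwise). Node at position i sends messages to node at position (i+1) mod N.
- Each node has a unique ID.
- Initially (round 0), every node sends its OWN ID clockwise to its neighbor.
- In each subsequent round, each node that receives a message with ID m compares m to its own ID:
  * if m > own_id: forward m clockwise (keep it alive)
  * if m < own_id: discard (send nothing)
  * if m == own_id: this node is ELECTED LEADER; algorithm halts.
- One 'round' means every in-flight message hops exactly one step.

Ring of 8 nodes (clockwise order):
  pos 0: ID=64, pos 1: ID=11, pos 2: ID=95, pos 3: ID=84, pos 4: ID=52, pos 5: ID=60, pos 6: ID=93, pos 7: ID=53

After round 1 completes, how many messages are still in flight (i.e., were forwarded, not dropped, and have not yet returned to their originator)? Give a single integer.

Round 1: pos1(id11) recv 64: fwd; pos2(id95) recv 11: drop; pos3(id84) recv 95: fwd; pos4(id52) recv 84: fwd; pos5(id60) recv 52: drop; pos6(id93) recv 60: drop; pos7(id53) recv 93: fwd; pos0(id64) recv 53: drop
After round 1: 4 messages still in flight

Answer: 4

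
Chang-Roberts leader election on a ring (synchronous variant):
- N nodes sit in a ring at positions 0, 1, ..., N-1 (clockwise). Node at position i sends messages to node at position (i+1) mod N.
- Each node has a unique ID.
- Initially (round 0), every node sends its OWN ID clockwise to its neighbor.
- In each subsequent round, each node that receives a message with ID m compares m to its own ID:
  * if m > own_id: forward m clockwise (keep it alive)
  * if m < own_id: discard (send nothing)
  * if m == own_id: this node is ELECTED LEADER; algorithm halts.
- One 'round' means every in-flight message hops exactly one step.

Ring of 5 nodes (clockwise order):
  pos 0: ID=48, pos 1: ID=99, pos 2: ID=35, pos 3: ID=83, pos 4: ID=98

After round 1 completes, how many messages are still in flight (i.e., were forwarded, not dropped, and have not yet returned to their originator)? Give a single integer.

Round 1: pos1(id99) recv 48: drop; pos2(id35) recv 99: fwd; pos3(id83) recv 35: drop; pos4(id98) recv 83: drop; pos0(id48) recv 98: fwd
After round 1: 2 messages still in flight

Answer: 2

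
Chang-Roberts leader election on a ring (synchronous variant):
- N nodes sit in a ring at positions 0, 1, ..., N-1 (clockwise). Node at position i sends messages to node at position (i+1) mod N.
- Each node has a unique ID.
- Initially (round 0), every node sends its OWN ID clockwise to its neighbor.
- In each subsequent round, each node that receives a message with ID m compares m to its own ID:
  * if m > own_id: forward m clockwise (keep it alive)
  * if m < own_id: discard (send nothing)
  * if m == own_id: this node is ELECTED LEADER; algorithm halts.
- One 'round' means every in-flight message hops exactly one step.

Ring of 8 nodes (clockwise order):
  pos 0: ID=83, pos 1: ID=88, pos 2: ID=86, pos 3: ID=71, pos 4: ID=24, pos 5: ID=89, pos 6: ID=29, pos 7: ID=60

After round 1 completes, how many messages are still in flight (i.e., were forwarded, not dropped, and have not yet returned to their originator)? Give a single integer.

Round 1: pos1(id88) recv 83: drop; pos2(id86) recv 88: fwd; pos3(id71) recv 86: fwd; pos4(id24) recv 71: fwd; pos5(id89) recv 24: drop; pos6(id29) recv 89: fwd; pos7(id60) recv 29: drop; pos0(id83) recv 60: drop
After round 1: 4 messages still in flight

Answer: 4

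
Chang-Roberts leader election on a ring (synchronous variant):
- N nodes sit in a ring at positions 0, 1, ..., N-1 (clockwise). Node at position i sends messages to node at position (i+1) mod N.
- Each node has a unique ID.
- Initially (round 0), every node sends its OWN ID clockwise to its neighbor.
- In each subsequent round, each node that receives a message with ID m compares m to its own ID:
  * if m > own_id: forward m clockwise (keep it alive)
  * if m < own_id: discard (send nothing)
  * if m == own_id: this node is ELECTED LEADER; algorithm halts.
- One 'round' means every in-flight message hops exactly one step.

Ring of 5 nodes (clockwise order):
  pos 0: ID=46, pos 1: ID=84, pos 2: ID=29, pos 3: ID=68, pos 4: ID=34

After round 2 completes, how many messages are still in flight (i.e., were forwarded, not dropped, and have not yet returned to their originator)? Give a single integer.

Round 1: pos1(id84) recv 46: drop; pos2(id29) recv 84: fwd; pos3(id68) recv 29: drop; pos4(id34) recv 68: fwd; pos0(id46) recv 34: drop
Round 2: pos3(id68) recv 84: fwd; pos0(id46) recv 68: fwd
After round 2: 2 messages still in flight

Answer: 2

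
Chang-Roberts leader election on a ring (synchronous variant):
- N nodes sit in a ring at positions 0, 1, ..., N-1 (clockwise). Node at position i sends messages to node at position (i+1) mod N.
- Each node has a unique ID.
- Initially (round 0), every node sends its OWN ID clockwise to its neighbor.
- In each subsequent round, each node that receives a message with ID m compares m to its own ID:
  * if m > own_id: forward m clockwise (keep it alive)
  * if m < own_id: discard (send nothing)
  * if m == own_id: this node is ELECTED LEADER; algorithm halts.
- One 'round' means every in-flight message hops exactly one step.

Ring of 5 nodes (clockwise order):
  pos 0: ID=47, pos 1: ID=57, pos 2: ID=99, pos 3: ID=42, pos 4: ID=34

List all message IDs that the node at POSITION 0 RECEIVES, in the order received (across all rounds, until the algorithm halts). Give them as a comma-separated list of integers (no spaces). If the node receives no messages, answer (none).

Answer: 34,42,99

Derivation:
Round 1: pos1(id57) recv 47: drop; pos2(id99) recv 57: drop; pos3(id42) recv 99: fwd; pos4(id34) recv 42: fwd; pos0(id47) recv 34: drop
Round 2: pos4(id34) recv 99: fwd; pos0(id47) recv 42: drop
Round 3: pos0(id47) recv 99: fwd
Round 4: pos1(id57) recv 99: fwd
Round 5: pos2(id99) recv 99: ELECTED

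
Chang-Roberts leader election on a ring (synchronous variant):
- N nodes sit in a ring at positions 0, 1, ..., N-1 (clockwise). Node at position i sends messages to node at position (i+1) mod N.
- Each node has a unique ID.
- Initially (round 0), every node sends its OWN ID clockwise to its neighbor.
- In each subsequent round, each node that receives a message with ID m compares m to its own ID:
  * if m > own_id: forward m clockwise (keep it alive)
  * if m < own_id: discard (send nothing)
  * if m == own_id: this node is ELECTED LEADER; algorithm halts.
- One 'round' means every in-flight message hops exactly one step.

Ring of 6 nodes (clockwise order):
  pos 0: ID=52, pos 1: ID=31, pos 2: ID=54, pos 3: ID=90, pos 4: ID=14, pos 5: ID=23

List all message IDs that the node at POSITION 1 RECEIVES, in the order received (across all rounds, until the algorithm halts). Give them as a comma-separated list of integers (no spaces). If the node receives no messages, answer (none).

Answer: 52,90

Derivation:
Round 1: pos1(id31) recv 52: fwd; pos2(id54) recv 31: drop; pos3(id90) recv 54: drop; pos4(id14) recv 90: fwd; pos5(id23) recv 14: drop; pos0(id52) recv 23: drop
Round 2: pos2(id54) recv 52: drop; pos5(id23) recv 90: fwd
Round 3: pos0(id52) recv 90: fwd
Round 4: pos1(id31) recv 90: fwd
Round 5: pos2(id54) recv 90: fwd
Round 6: pos3(id90) recv 90: ELECTED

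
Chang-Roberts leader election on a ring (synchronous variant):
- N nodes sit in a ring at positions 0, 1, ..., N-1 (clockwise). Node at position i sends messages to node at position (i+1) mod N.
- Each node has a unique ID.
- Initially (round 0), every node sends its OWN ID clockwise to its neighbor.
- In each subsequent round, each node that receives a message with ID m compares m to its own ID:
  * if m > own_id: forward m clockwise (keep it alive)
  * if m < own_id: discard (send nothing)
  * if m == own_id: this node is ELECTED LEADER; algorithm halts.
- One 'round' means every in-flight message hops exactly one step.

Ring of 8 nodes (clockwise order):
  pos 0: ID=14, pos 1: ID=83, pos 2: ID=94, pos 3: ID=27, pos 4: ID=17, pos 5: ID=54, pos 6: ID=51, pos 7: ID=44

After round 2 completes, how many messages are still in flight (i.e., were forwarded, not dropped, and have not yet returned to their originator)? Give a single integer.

Round 1: pos1(id83) recv 14: drop; pos2(id94) recv 83: drop; pos3(id27) recv 94: fwd; pos4(id17) recv 27: fwd; pos5(id54) recv 17: drop; pos6(id51) recv 54: fwd; pos7(id44) recv 51: fwd; pos0(id14) recv 44: fwd
Round 2: pos4(id17) recv 94: fwd; pos5(id54) recv 27: drop; pos7(id44) recv 54: fwd; pos0(id14) recv 51: fwd; pos1(id83) recv 44: drop
After round 2: 3 messages still in flight

Answer: 3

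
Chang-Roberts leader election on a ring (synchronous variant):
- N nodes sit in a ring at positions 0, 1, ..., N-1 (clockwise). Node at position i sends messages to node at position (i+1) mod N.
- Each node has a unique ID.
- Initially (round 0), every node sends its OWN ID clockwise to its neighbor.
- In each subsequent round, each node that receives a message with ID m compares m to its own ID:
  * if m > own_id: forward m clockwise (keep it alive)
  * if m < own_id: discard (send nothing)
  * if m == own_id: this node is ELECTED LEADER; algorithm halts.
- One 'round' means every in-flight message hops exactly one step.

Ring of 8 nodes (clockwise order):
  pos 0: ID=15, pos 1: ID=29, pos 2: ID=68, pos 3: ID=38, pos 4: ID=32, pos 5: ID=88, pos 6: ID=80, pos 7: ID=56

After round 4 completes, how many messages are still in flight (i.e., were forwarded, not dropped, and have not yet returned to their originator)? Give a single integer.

Answer: 2

Derivation:
Round 1: pos1(id29) recv 15: drop; pos2(id68) recv 29: drop; pos3(id38) recv 68: fwd; pos4(id32) recv 38: fwd; pos5(id88) recv 32: drop; pos6(id80) recv 88: fwd; pos7(id56) recv 80: fwd; pos0(id15) recv 56: fwd
Round 2: pos4(id32) recv 68: fwd; pos5(id88) recv 38: drop; pos7(id56) recv 88: fwd; pos0(id15) recv 80: fwd; pos1(id29) recv 56: fwd
Round 3: pos5(id88) recv 68: drop; pos0(id15) recv 88: fwd; pos1(id29) recv 80: fwd; pos2(id68) recv 56: drop
Round 4: pos1(id29) recv 88: fwd; pos2(id68) recv 80: fwd
After round 4: 2 messages still in flight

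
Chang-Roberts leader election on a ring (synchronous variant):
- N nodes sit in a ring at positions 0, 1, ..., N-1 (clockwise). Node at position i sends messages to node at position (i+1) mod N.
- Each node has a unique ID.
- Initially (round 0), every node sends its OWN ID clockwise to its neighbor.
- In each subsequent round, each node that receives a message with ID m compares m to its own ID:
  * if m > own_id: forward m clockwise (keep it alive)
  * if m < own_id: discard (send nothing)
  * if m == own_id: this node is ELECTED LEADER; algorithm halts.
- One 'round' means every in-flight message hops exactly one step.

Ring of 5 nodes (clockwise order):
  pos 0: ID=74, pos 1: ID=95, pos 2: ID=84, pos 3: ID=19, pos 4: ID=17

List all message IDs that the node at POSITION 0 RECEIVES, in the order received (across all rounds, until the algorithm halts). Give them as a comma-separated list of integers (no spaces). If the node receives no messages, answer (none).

Round 1: pos1(id95) recv 74: drop; pos2(id84) recv 95: fwd; pos3(id19) recv 84: fwd; pos4(id17) recv 19: fwd; pos0(id74) recv 17: drop
Round 2: pos3(id19) recv 95: fwd; pos4(id17) recv 84: fwd; pos0(id74) recv 19: drop
Round 3: pos4(id17) recv 95: fwd; pos0(id74) recv 84: fwd
Round 4: pos0(id74) recv 95: fwd; pos1(id95) recv 84: drop
Round 5: pos1(id95) recv 95: ELECTED

Answer: 17,19,84,95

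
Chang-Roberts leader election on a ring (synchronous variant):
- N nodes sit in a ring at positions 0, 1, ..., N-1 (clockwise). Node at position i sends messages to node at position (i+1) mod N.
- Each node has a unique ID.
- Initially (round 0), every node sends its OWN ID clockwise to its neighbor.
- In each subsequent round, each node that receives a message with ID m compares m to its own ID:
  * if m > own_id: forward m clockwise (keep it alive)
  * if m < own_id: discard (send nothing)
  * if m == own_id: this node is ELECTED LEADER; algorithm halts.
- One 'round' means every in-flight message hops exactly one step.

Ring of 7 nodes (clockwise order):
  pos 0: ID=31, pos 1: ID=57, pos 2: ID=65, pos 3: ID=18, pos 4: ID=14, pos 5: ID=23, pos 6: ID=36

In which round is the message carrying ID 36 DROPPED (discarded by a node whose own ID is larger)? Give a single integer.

Answer: 2

Derivation:
Round 1: pos1(id57) recv 31: drop; pos2(id65) recv 57: drop; pos3(id18) recv 65: fwd; pos4(id14) recv 18: fwd; pos5(id23) recv 14: drop; pos6(id36) recv 23: drop; pos0(id31) recv 36: fwd
Round 2: pos4(id14) recv 65: fwd; pos5(id23) recv 18: drop; pos1(id57) recv 36: drop
Round 3: pos5(id23) recv 65: fwd
Round 4: pos6(id36) recv 65: fwd
Round 5: pos0(id31) recv 65: fwd
Round 6: pos1(id57) recv 65: fwd
Round 7: pos2(id65) recv 65: ELECTED
Message ID 36 originates at pos 6; dropped at pos 1 in round 2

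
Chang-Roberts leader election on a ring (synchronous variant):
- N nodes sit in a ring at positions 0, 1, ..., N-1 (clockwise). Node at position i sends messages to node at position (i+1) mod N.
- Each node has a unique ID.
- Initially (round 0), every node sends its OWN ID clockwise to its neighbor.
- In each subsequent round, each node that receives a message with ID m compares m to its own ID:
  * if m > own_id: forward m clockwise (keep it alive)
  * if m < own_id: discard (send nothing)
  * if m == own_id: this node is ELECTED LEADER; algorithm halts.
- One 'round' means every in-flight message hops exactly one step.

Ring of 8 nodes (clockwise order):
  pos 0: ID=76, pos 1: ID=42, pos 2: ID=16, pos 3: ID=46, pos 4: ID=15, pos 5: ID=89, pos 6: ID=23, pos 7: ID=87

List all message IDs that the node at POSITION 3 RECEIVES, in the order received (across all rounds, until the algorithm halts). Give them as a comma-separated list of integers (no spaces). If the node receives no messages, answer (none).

Answer: 16,42,76,87,89

Derivation:
Round 1: pos1(id42) recv 76: fwd; pos2(id16) recv 42: fwd; pos3(id46) recv 16: drop; pos4(id15) recv 46: fwd; pos5(id89) recv 15: drop; pos6(id23) recv 89: fwd; pos7(id87) recv 23: drop; pos0(id76) recv 87: fwd
Round 2: pos2(id16) recv 76: fwd; pos3(id46) recv 42: drop; pos5(id89) recv 46: drop; pos7(id87) recv 89: fwd; pos1(id42) recv 87: fwd
Round 3: pos3(id46) recv 76: fwd; pos0(id76) recv 89: fwd; pos2(id16) recv 87: fwd
Round 4: pos4(id15) recv 76: fwd; pos1(id42) recv 89: fwd; pos3(id46) recv 87: fwd
Round 5: pos5(id89) recv 76: drop; pos2(id16) recv 89: fwd; pos4(id15) recv 87: fwd
Round 6: pos3(id46) recv 89: fwd; pos5(id89) recv 87: drop
Round 7: pos4(id15) recv 89: fwd
Round 8: pos5(id89) recv 89: ELECTED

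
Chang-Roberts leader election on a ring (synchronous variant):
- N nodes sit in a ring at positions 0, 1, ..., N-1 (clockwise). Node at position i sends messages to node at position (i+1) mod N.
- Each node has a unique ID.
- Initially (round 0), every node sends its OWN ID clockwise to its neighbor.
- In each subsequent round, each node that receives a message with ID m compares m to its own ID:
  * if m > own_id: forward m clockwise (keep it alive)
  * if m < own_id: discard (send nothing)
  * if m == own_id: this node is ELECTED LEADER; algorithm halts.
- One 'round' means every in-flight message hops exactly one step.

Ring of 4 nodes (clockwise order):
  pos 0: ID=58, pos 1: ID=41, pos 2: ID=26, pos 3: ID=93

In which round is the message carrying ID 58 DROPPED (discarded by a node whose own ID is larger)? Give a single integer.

Round 1: pos1(id41) recv 58: fwd; pos2(id26) recv 41: fwd; pos3(id93) recv 26: drop; pos0(id58) recv 93: fwd
Round 2: pos2(id26) recv 58: fwd; pos3(id93) recv 41: drop; pos1(id41) recv 93: fwd
Round 3: pos3(id93) recv 58: drop; pos2(id26) recv 93: fwd
Round 4: pos3(id93) recv 93: ELECTED
Message ID 58 originates at pos 0; dropped at pos 3 in round 3

Answer: 3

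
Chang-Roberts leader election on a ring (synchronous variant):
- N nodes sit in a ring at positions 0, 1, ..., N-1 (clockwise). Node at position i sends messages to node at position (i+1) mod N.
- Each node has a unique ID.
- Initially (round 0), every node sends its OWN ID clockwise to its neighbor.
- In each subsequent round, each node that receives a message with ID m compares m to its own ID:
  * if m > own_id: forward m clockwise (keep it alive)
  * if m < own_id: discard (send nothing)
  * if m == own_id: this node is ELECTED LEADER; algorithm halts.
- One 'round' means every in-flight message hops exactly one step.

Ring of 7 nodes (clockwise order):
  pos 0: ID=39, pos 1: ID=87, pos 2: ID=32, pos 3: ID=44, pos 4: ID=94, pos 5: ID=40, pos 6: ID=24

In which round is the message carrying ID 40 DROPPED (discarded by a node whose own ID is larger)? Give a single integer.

Round 1: pos1(id87) recv 39: drop; pos2(id32) recv 87: fwd; pos3(id44) recv 32: drop; pos4(id94) recv 44: drop; pos5(id40) recv 94: fwd; pos6(id24) recv 40: fwd; pos0(id39) recv 24: drop
Round 2: pos3(id44) recv 87: fwd; pos6(id24) recv 94: fwd; pos0(id39) recv 40: fwd
Round 3: pos4(id94) recv 87: drop; pos0(id39) recv 94: fwd; pos1(id87) recv 40: drop
Round 4: pos1(id87) recv 94: fwd
Round 5: pos2(id32) recv 94: fwd
Round 6: pos3(id44) recv 94: fwd
Round 7: pos4(id94) recv 94: ELECTED
Message ID 40 originates at pos 5; dropped at pos 1 in round 3

Answer: 3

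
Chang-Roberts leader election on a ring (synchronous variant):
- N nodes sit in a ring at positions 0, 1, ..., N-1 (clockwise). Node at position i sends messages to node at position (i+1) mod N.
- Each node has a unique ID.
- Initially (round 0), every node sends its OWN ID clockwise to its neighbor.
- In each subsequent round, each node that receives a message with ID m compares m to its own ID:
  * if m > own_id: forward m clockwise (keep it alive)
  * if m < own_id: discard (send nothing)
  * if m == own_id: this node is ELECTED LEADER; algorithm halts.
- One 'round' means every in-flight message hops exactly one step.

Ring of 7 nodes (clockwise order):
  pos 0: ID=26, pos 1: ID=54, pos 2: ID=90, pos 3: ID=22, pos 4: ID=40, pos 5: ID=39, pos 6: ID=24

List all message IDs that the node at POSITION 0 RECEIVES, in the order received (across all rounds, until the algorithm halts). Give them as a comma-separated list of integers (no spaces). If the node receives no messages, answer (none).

Answer: 24,39,40,90

Derivation:
Round 1: pos1(id54) recv 26: drop; pos2(id90) recv 54: drop; pos3(id22) recv 90: fwd; pos4(id40) recv 22: drop; pos5(id39) recv 40: fwd; pos6(id24) recv 39: fwd; pos0(id26) recv 24: drop
Round 2: pos4(id40) recv 90: fwd; pos6(id24) recv 40: fwd; pos0(id26) recv 39: fwd
Round 3: pos5(id39) recv 90: fwd; pos0(id26) recv 40: fwd; pos1(id54) recv 39: drop
Round 4: pos6(id24) recv 90: fwd; pos1(id54) recv 40: drop
Round 5: pos0(id26) recv 90: fwd
Round 6: pos1(id54) recv 90: fwd
Round 7: pos2(id90) recv 90: ELECTED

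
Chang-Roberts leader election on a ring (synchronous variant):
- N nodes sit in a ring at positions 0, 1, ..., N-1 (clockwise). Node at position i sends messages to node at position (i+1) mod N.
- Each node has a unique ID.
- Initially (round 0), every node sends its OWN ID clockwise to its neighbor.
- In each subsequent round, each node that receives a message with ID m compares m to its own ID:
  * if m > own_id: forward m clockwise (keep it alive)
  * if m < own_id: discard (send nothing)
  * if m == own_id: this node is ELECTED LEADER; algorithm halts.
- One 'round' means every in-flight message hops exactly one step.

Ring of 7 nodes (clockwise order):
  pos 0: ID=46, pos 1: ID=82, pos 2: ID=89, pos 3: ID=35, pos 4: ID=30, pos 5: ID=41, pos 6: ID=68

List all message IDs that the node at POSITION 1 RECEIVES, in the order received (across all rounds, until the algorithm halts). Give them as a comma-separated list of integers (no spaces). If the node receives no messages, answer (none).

Round 1: pos1(id82) recv 46: drop; pos2(id89) recv 82: drop; pos3(id35) recv 89: fwd; pos4(id30) recv 35: fwd; pos5(id41) recv 30: drop; pos6(id68) recv 41: drop; pos0(id46) recv 68: fwd
Round 2: pos4(id30) recv 89: fwd; pos5(id41) recv 35: drop; pos1(id82) recv 68: drop
Round 3: pos5(id41) recv 89: fwd
Round 4: pos6(id68) recv 89: fwd
Round 5: pos0(id46) recv 89: fwd
Round 6: pos1(id82) recv 89: fwd
Round 7: pos2(id89) recv 89: ELECTED

Answer: 46,68,89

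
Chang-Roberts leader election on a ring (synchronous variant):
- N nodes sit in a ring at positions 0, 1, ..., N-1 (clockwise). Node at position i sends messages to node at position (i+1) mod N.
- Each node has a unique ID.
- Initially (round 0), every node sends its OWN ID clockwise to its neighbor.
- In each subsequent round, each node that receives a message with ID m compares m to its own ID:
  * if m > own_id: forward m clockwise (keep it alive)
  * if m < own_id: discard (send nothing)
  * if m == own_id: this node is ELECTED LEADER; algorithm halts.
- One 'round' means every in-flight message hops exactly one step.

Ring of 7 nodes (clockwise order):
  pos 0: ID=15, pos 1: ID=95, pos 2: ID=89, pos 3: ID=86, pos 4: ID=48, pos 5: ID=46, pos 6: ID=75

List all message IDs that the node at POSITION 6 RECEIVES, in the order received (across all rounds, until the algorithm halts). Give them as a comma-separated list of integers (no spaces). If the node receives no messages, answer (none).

Answer: 46,48,86,89,95

Derivation:
Round 1: pos1(id95) recv 15: drop; pos2(id89) recv 95: fwd; pos3(id86) recv 89: fwd; pos4(id48) recv 86: fwd; pos5(id46) recv 48: fwd; pos6(id75) recv 46: drop; pos0(id15) recv 75: fwd
Round 2: pos3(id86) recv 95: fwd; pos4(id48) recv 89: fwd; pos5(id46) recv 86: fwd; pos6(id75) recv 48: drop; pos1(id95) recv 75: drop
Round 3: pos4(id48) recv 95: fwd; pos5(id46) recv 89: fwd; pos6(id75) recv 86: fwd
Round 4: pos5(id46) recv 95: fwd; pos6(id75) recv 89: fwd; pos0(id15) recv 86: fwd
Round 5: pos6(id75) recv 95: fwd; pos0(id15) recv 89: fwd; pos1(id95) recv 86: drop
Round 6: pos0(id15) recv 95: fwd; pos1(id95) recv 89: drop
Round 7: pos1(id95) recv 95: ELECTED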